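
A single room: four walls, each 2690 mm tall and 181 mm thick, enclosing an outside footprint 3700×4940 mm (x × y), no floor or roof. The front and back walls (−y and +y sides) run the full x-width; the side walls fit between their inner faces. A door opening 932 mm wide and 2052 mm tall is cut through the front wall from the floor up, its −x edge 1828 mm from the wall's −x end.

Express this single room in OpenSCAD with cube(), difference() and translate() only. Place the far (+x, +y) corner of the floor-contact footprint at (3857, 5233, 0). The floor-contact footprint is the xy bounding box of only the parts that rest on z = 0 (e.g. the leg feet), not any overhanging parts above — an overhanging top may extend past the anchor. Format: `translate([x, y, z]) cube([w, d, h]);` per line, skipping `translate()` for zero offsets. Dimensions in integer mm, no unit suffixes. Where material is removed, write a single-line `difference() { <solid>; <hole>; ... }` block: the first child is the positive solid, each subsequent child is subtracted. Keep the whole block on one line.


difference() { translate([157, 293, 0]) cube([3700, 181, 2690]); translate([1985, 293, 0]) cube([932, 181, 2052]); }
translate([157, 5052, 0]) cube([3700, 181, 2690]);
translate([157, 474, 0]) cube([181, 4578, 2690]);
translate([3676, 474, 0]) cube([181, 4578, 2690]);


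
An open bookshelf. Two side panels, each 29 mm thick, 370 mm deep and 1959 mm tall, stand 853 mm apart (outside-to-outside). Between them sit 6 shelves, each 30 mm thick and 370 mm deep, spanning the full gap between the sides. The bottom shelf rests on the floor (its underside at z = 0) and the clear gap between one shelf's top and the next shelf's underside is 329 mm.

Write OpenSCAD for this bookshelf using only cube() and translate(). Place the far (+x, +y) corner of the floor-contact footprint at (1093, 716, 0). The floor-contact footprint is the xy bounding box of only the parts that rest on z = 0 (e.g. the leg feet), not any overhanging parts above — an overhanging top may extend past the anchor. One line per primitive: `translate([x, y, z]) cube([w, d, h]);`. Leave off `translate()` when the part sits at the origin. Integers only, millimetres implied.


translate([240, 346, 0]) cube([29, 370, 1959]);
translate([1064, 346, 0]) cube([29, 370, 1959]);
translate([269, 346, 0]) cube([795, 370, 30]);
translate([269, 346, 359]) cube([795, 370, 30]);
translate([269, 346, 718]) cube([795, 370, 30]);
translate([269, 346, 1077]) cube([795, 370, 30]);
translate([269, 346, 1436]) cube([795, 370, 30]);
translate([269, 346, 1795]) cube([795, 370, 30]);


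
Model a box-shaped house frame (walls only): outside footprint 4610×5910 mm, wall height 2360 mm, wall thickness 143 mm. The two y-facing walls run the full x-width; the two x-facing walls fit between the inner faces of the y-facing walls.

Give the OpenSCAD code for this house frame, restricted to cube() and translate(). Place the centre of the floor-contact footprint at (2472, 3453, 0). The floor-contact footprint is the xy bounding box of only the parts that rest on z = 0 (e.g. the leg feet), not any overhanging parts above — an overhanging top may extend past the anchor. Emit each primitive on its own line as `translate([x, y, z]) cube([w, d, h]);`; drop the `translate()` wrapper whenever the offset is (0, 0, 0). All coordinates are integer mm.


translate([167, 498, 0]) cube([4610, 143, 2360]);
translate([167, 6265, 0]) cube([4610, 143, 2360]);
translate([167, 641, 0]) cube([143, 5624, 2360]);
translate([4634, 641, 0]) cube([143, 5624, 2360]);


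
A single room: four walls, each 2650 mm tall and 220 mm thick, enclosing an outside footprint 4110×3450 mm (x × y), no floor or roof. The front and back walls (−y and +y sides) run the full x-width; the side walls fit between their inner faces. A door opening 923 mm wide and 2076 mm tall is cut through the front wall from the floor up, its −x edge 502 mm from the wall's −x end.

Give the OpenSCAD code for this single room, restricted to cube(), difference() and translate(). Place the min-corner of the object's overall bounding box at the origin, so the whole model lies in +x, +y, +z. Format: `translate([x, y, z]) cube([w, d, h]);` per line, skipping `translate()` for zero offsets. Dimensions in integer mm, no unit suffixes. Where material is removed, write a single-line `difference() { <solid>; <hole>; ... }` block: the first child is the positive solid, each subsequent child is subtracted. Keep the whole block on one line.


difference() { cube([4110, 220, 2650]); translate([502, 0, 0]) cube([923, 220, 2076]); }
translate([0, 3230, 0]) cube([4110, 220, 2650]);
translate([0, 220, 0]) cube([220, 3010, 2650]);
translate([3890, 220, 0]) cube([220, 3010, 2650]);


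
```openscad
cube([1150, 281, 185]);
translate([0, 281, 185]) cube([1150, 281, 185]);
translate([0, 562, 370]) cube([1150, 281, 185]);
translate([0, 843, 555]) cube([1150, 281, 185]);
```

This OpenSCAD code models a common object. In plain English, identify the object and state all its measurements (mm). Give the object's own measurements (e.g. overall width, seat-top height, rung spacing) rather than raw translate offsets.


A straight staircase of 4 solid steps. Each step is 1150 mm wide (x), 281 mm deep (y, the going) and 185 mm tall (the rise). The first step rests on the floor; each subsequent step sits one going further in +y and one rise higher in +z, directly behind and above the previous step with no overlap.


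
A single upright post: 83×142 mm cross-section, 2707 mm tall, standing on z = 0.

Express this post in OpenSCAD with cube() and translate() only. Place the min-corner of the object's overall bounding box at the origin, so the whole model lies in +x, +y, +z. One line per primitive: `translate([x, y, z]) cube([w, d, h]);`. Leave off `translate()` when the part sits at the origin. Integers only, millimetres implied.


cube([83, 142, 2707]);


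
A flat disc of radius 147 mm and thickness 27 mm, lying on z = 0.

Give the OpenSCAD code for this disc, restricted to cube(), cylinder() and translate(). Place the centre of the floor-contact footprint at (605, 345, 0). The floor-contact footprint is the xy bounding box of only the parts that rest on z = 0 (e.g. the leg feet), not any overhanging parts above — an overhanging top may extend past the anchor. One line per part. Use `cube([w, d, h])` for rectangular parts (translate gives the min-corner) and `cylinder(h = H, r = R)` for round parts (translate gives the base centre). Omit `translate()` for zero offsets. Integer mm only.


translate([605, 345, 0]) cylinder(h = 27, r = 147);


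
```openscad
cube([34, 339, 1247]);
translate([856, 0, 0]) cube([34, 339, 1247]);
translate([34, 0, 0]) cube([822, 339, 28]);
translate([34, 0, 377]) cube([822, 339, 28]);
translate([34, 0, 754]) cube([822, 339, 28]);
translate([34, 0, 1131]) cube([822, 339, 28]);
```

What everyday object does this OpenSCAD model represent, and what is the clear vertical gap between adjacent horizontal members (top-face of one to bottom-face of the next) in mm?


A bookshelf. The clear shelf gap is 349 mm.

Two tall side panels with 4 horizontal boards between them — a bookshelf. The first two shelf undersides are at z = 0 and z = 377; with shelf thickness 28, the clear gap is 377 − 0 − 28 = 349 mm.


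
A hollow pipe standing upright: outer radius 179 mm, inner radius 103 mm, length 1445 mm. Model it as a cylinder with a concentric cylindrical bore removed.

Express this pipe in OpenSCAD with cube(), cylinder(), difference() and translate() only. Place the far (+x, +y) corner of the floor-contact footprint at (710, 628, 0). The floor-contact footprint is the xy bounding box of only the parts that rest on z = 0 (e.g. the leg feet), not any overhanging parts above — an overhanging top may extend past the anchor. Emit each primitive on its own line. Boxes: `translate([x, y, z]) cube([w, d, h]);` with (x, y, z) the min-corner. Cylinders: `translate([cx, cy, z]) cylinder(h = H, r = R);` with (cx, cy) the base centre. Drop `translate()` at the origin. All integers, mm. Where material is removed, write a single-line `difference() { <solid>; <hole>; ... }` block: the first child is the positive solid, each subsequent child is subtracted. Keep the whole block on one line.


difference() { translate([531, 449, 0]) cylinder(h = 1445, r = 179); translate([531, 449, 0]) cylinder(h = 1445, r = 103); }


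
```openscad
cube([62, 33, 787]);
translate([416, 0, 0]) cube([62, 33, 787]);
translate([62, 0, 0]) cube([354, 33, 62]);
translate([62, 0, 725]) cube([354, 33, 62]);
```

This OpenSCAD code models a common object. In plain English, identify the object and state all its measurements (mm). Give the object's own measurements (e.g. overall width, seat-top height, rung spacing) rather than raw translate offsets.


A rectangular picture frame lying in the x–z plane (depth along y). The opening is 354 mm wide (x) by 663 mm tall (z), surrounded by a border 62 mm wide on all four sides. The frame is 33 mm deep and is made of two full-height vertical stiles with two horizontal rails fitted between them.


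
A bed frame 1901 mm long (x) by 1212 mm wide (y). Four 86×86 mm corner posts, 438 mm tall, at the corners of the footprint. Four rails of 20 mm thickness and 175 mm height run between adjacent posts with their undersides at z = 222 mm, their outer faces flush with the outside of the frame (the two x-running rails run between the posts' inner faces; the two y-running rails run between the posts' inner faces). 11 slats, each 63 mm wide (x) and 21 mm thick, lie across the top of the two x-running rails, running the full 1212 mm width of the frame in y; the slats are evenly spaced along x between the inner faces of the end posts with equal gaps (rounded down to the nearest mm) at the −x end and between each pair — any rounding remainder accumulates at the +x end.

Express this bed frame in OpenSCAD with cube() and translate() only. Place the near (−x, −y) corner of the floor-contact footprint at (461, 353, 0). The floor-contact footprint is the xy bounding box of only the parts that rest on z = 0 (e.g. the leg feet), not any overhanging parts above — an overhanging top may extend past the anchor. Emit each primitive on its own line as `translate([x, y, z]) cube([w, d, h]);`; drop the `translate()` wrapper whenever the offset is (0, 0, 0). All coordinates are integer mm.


translate([461, 353, 0]) cube([86, 86, 438]);
translate([461, 1479, 0]) cube([86, 86, 438]);
translate([2276, 353, 0]) cube([86, 86, 438]);
translate([2276, 1479, 0]) cube([86, 86, 438]);
translate([547, 353, 222]) cube([1729, 20, 175]);
translate([547, 1545, 222]) cube([1729, 20, 175]);
translate([461, 439, 222]) cube([20, 1040, 175]);
translate([2342, 439, 222]) cube([20, 1040, 175]);
translate([633, 353, 397]) cube([63, 1212, 21]);
translate([782, 353, 397]) cube([63, 1212, 21]);
translate([931, 353, 397]) cube([63, 1212, 21]);
translate([1080, 353, 397]) cube([63, 1212, 21]);
translate([1229, 353, 397]) cube([63, 1212, 21]);
translate([1378, 353, 397]) cube([63, 1212, 21]);
translate([1527, 353, 397]) cube([63, 1212, 21]);
translate([1676, 353, 397]) cube([63, 1212, 21]);
translate([1825, 353, 397]) cube([63, 1212, 21]);
translate([1974, 353, 397]) cube([63, 1212, 21]);
translate([2123, 353, 397]) cube([63, 1212, 21]);


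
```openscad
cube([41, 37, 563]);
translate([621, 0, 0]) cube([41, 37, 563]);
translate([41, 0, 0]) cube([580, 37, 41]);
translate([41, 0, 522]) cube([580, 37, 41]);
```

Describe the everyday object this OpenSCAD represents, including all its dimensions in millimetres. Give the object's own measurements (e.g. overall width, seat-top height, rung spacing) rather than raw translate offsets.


A rectangular picture frame lying in the x–z plane (depth along y). The opening is 580 mm wide (x) by 481 mm tall (z), surrounded by a border 41 mm wide on all four sides. The frame is 37 mm deep and is made of two full-height vertical stiles with two horizontal rails fitted between them.


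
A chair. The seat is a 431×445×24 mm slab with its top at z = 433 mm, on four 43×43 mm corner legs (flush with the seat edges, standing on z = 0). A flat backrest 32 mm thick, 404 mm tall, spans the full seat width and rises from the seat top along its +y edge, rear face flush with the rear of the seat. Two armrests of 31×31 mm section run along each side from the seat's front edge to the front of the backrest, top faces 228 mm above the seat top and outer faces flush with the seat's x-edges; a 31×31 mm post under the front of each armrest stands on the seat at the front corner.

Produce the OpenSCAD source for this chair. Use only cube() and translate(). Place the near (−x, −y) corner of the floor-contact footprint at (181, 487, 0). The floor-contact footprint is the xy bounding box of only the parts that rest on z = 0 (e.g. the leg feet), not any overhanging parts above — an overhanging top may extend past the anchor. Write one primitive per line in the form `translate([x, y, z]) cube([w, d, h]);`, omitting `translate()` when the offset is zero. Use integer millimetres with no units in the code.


translate([181, 487, 409]) cube([431, 445, 24]);
translate([181, 487, 0]) cube([43, 43, 409]);
translate([569, 487, 0]) cube([43, 43, 409]);
translate([181, 889, 0]) cube([43, 43, 409]);
translate([569, 889, 0]) cube([43, 43, 409]);
translate([181, 900, 433]) cube([431, 32, 404]);
translate([181, 487, 630]) cube([31, 413, 31]);
translate([581, 487, 630]) cube([31, 413, 31]);
translate([181, 487, 433]) cube([31, 31, 197]);
translate([581, 487, 433]) cube([31, 31, 197]);


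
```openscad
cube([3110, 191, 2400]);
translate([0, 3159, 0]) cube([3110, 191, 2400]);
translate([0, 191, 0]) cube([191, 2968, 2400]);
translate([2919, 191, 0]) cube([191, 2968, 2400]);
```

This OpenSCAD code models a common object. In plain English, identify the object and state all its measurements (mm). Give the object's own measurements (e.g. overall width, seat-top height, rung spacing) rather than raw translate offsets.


The wall frame of a small rectangular building: four walls, each 2400 mm tall and 191 mm thick, enclosing a footprint 3110 mm (x) by 3350 mm (y) outside-to-outside, with no floor or roof. The front and back walls (the −y and +y sides) span the full width; the two side walls fit between them.


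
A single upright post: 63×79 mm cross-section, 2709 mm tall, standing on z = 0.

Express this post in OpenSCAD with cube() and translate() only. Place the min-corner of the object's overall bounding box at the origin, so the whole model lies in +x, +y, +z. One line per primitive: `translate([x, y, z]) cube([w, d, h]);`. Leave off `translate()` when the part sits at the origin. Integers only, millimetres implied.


cube([63, 79, 2709]);


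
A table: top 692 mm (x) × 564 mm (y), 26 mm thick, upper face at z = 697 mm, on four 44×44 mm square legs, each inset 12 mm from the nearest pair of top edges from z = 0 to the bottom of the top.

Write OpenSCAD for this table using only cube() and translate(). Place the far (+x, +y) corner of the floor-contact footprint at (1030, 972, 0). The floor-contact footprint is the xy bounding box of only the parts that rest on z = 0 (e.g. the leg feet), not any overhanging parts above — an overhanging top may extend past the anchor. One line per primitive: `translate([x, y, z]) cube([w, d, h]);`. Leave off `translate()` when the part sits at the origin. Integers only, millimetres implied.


translate([350, 420, 671]) cube([692, 564, 26]);
translate([362, 432, 0]) cube([44, 44, 671]);
translate([986, 432, 0]) cube([44, 44, 671]);
translate([362, 928, 0]) cube([44, 44, 671]);
translate([986, 928, 0]) cube([44, 44, 671]);


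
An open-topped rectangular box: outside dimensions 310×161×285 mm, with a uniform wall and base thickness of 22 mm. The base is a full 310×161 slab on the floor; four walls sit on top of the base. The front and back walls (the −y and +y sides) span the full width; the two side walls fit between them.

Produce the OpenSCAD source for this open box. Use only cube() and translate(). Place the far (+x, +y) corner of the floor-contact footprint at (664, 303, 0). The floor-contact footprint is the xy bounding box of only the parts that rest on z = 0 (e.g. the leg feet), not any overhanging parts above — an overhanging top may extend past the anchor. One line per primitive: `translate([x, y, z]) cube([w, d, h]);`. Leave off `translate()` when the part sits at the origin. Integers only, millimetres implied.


translate([354, 142, 0]) cube([310, 161, 22]);
translate([354, 142, 22]) cube([310, 22, 263]);
translate([354, 281, 22]) cube([310, 22, 263]);
translate([354, 164, 22]) cube([22, 117, 263]);
translate([642, 164, 22]) cube([22, 117, 263]);


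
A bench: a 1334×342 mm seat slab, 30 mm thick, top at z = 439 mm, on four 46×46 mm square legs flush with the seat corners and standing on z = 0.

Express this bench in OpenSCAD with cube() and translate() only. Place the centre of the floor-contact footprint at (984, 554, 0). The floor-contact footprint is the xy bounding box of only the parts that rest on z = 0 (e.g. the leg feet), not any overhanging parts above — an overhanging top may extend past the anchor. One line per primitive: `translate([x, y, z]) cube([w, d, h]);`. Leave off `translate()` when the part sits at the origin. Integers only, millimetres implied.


// leg_h = 439 − 30 = 409
translate([317, 383, 409]) cube([1334, 342, 30]);
translate([317, 383, 0]) cube([46, 46, 409]);
translate([317, 679, 0]) cube([46, 46, 409]);
translate([1605, 383, 0]) cube([46, 46, 409]);
translate([1605, 679, 0]) cube([46, 46, 409]);


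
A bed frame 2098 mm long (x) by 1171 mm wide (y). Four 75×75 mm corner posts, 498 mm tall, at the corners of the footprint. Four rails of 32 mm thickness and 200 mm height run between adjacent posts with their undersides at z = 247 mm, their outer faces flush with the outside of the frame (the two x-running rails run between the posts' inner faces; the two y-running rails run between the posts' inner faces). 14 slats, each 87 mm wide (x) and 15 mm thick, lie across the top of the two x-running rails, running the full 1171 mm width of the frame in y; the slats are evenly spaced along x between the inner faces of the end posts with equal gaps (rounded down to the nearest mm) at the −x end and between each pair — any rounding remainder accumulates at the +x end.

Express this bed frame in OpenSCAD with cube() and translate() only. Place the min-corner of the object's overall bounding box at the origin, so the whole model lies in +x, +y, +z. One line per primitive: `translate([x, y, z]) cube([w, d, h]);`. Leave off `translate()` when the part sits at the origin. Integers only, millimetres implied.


// slat z = rail_z + rail_h = 247 + 200 = 447
// slat gap = ⌊(1948 − 14·87) / 15⌋ = 48
cube([75, 75, 498]);
translate([0, 1096, 0]) cube([75, 75, 498]);
translate([2023, 0, 0]) cube([75, 75, 498]);
translate([2023, 1096, 0]) cube([75, 75, 498]);
translate([75, 0, 247]) cube([1948, 32, 200]);
translate([75, 1139, 247]) cube([1948, 32, 200]);
translate([0, 75, 247]) cube([32, 1021, 200]);
translate([2066, 75, 247]) cube([32, 1021, 200]);
translate([123, 0, 447]) cube([87, 1171, 15]);
translate([258, 0, 447]) cube([87, 1171, 15]);
translate([393, 0, 447]) cube([87, 1171, 15]);
translate([528, 0, 447]) cube([87, 1171, 15]);
translate([663, 0, 447]) cube([87, 1171, 15]);
translate([798, 0, 447]) cube([87, 1171, 15]);
translate([933, 0, 447]) cube([87, 1171, 15]);
translate([1068, 0, 447]) cube([87, 1171, 15]);
translate([1203, 0, 447]) cube([87, 1171, 15]);
translate([1338, 0, 447]) cube([87, 1171, 15]);
translate([1473, 0, 447]) cube([87, 1171, 15]);
translate([1608, 0, 447]) cube([87, 1171, 15]);
translate([1743, 0, 447]) cube([87, 1171, 15]);
translate([1878, 0, 447]) cube([87, 1171, 15]);


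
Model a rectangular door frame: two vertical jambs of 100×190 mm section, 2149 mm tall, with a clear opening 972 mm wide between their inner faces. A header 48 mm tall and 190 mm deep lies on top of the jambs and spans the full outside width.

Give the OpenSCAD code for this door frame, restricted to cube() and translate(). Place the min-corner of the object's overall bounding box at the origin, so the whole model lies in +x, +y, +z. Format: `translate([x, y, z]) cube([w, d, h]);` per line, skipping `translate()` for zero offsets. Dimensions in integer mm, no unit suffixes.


cube([100, 190, 2149]);
translate([1072, 0, 0]) cube([100, 190, 2149]);
translate([0, 0, 2149]) cube([1172, 190, 48]);


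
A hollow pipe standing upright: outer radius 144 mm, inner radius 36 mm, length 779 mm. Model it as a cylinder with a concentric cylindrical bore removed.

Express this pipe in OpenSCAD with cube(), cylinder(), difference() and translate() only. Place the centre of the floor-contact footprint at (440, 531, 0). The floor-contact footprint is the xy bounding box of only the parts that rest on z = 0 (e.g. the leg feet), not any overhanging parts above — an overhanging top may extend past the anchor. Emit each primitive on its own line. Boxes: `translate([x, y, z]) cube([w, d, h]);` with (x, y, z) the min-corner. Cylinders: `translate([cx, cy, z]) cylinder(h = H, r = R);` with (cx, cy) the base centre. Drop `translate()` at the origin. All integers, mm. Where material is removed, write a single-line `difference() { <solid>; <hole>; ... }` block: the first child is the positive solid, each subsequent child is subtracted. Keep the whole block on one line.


difference() { translate([440, 531, 0]) cylinder(h = 779, r = 144); translate([440, 531, 0]) cylinder(h = 779, r = 36); }


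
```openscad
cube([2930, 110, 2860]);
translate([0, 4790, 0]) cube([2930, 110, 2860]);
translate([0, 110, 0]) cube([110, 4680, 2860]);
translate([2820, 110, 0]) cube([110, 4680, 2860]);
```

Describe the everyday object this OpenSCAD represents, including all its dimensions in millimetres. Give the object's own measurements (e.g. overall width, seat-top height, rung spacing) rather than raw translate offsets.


The wall frame of a small rectangular building: four walls, each 2860 mm tall and 110 mm thick, enclosing a footprint 2930 mm (x) by 4900 mm (y) outside-to-outside, with no floor or roof. The front and back walls (the −y and +y sides) span the full width; the two side walls fit between them.


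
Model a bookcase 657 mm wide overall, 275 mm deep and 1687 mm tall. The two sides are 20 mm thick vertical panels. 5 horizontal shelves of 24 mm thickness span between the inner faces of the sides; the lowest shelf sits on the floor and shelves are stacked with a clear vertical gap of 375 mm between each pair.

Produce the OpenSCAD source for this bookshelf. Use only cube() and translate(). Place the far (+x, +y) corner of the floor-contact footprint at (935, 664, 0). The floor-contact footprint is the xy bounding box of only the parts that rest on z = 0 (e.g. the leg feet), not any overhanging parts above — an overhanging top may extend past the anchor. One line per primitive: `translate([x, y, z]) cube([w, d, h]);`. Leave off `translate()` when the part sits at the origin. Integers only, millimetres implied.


translate([278, 389, 0]) cube([20, 275, 1687]);
translate([915, 389, 0]) cube([20, 275, 1687]);
translate([298, 389, 0]) cube([617, 275, 24]);
translate([298, 389, 399]) cube([617, 275, 24]);
translate([298, 389, 798]) cube([617, 275, 24]);
translate([298, 389, 1197]) cube([617, 275, 24]);
translate([298, 389, 1596]) cube([617, 275, 24]);


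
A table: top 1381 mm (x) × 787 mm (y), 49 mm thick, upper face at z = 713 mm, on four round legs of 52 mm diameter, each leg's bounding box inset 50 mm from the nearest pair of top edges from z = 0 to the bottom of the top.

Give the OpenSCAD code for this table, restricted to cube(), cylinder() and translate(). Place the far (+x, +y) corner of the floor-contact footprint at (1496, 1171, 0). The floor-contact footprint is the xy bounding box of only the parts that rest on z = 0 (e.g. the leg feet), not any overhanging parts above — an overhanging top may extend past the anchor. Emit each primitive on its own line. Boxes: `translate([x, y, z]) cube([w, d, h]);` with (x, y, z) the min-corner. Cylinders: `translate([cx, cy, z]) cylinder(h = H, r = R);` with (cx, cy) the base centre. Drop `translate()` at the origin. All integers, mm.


// leg_h = 713 - 49 = 664
translate([165, 434, 664]) cube([1381, 787, 49]);
translate([241, 510, 0]) cylinder(h = 664, r = 26);
translate([1470, 510, 0]) cylinder(h = 664, r = 26);
translate([241, 1145, 0]) cylinder(h = 664, r = 26);
translate([1470, 1145, 0]) cylinder(h = 664, r = 26);


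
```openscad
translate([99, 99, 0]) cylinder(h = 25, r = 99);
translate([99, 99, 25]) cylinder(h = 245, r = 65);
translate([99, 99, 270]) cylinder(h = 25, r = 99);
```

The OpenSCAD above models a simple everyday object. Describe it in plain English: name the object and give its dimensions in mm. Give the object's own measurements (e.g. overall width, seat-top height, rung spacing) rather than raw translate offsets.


A spool: two coaxial disc flanges of radius 99 mm and thickness 25 mm, joined by a core cylinder of radius 65 mm and height 245 mm. The lower flange rests on z = 0 and the three cylinders share a vertical axis.


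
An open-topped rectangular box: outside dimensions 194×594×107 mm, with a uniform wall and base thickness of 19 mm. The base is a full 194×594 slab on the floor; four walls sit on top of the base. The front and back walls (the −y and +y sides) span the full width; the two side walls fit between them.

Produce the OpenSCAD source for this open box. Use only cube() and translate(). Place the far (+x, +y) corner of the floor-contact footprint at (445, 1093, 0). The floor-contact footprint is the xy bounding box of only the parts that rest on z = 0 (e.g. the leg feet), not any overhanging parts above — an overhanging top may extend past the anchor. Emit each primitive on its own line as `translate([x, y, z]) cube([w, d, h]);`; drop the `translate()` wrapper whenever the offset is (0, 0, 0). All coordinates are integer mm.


translate([251, 499, 0]) cube([194, 594, 19]);
translate([251, 499, 19]) cube([194, 19, 88]);
translate([251, 1074, 19]) cube([194, 19, 88]);
translate([251, 518, 19]) cube([19, 556, 88]);
translate([426, 518, 19]) cube([19, 556, 88]);


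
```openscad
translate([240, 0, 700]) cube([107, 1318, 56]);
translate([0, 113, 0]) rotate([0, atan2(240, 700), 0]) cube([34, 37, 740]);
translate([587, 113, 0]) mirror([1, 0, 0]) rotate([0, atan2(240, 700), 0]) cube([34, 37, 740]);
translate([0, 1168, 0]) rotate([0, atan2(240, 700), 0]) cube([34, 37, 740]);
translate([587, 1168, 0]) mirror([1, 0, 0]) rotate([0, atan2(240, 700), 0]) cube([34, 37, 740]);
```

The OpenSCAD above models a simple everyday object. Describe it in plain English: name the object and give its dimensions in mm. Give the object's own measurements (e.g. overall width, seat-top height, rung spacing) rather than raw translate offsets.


A sawhorse. A 107×1318×56 mm beam (x, y, z) sits on two A-frame leg pairs. Each pair is two raked legs of 34×37 mm section (37 mm along y) splaying symmetrically in x. Each leg rises 700 mm vertically over 240 mm of horizontal reach and is 740 mm long along its own axis. Every leg's outer bottom edge rests on the floor and its outer top edge meets a bottom edge of the beam — the left legs (tilting toward +x) meet the beam's −x bottom edge, the right legs (their mirror images, tilting toward −x) meet its +x bottom edge — so the leg tops tuck under the beam, the beam's underside is 700 mm above the floor, and the feet are 587 mm apart outside-to-outside with the beam centred between them. The two leg pairs are set in 113 mm from either end of the beam.


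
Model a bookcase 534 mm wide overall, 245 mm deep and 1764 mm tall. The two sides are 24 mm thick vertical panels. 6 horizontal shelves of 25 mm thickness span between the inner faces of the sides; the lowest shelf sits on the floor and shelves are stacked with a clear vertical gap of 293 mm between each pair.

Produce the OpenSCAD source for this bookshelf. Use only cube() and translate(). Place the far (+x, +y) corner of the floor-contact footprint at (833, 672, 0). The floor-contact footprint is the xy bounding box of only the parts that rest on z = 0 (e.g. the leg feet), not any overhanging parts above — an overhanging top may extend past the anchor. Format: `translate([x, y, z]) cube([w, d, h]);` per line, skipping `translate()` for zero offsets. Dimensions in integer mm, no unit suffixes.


translate([299, 427, 0]) cube([24, 245, 1764]);
translate([809, 427, 0]) cube([24, 245, 1764]);
translate([323, 427, 0]) cube([486, 245, 25]);
translate([323, 427, 318]) cube([486, 245, 25]);
translate([323, 427, 636]) cube([486, 245, 25]);
translate([323, 427, 954]) cube([486, 245, 25]);
translate([323, 427, 1272]) cube([486, 245, 25]);
translate([323, 427, 1590]) cube([486, 245, 25]);


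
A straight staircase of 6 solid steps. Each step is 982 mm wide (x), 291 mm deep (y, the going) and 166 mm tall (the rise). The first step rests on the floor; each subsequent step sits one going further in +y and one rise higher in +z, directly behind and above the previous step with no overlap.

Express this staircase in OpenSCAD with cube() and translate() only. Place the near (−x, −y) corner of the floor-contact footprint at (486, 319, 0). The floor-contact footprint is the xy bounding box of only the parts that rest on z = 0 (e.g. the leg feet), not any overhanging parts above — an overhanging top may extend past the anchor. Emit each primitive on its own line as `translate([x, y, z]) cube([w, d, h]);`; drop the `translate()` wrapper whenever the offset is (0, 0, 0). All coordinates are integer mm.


translate([486, 319, 0]) cube([982, 291, 166]);
translate([486, 610, 166]) cube([982, 291, 166]);
translate([486, 901, 332]) cube([982, 291, 166]);
translate([486, 1192, 498]) cube([982, 291, 166]);
translate([486, 1483, 664]) cube([982, 291, 166]);
translate([486, 1774, 830]) cube([982, 291, 166]);


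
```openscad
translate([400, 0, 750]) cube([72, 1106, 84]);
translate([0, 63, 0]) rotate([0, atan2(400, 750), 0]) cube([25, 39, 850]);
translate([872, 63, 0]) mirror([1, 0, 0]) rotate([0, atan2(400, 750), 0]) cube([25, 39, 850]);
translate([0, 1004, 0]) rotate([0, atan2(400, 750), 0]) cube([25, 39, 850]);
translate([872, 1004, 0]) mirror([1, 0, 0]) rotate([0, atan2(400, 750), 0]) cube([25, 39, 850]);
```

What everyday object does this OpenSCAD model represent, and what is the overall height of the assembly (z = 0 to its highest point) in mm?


A sawhorse. The overall height is 834 mm.

A beam across two mirrored pairs of raked legs — a sawhorse. The beam's underside is at z = 750 (matching the legs' vertical rise in atan2(400, 750)) and the beam is 84 mm tall, so its top is at 750 + 84 = 834 mm. The raked legs top out at the beam's underside, so that is the highest point.


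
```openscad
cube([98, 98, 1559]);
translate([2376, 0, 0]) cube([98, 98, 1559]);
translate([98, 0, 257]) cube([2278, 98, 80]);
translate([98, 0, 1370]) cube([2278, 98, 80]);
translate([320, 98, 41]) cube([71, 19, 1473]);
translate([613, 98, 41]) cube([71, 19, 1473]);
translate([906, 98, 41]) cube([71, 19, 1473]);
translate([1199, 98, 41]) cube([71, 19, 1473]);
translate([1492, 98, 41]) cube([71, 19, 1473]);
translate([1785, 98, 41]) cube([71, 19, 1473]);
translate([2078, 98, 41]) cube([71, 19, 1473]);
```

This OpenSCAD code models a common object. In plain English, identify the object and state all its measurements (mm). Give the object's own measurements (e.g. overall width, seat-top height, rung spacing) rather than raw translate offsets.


A fence section. Two 98×98 mm posts, 1559 mm tall, stand on the floor with a clear span of 2278 mm between their inner faces. Two horizontal rails of 98×80 mm section span the gap between the posts with their undersides at z = 257 mm and z = 1370 mm, flush with the posts' −y face. 7 pickets, each 71 mm wide, 19 mm thick and 1473 mm tall, are fixed to the +y face of the rails with their bottoms at z = 41 mm, spaced across the span with a 222 mm gap after the −x post and between neighbouring pickets, with 227 mm left before the +x post.


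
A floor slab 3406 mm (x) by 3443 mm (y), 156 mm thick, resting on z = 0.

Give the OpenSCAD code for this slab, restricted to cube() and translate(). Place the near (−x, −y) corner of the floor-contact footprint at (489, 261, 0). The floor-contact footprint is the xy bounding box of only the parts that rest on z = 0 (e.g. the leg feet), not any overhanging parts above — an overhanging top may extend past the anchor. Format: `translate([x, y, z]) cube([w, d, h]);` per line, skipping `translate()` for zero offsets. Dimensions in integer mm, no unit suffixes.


translate([489, 261, 0]) cube([3406, 3443, 156]);


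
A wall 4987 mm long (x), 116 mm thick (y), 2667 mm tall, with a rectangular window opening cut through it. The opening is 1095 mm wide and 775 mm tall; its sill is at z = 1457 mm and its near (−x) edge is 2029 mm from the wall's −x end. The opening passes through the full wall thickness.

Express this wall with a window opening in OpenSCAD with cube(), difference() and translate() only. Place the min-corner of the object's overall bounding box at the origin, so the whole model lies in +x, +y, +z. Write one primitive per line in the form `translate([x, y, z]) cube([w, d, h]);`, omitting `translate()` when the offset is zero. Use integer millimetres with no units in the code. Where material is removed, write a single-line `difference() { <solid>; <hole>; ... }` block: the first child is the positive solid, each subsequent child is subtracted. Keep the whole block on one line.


difference() { cube([4987, 116, 2667]); translate([2029, 0, 1457]) cube([1095, 116, 775]); }


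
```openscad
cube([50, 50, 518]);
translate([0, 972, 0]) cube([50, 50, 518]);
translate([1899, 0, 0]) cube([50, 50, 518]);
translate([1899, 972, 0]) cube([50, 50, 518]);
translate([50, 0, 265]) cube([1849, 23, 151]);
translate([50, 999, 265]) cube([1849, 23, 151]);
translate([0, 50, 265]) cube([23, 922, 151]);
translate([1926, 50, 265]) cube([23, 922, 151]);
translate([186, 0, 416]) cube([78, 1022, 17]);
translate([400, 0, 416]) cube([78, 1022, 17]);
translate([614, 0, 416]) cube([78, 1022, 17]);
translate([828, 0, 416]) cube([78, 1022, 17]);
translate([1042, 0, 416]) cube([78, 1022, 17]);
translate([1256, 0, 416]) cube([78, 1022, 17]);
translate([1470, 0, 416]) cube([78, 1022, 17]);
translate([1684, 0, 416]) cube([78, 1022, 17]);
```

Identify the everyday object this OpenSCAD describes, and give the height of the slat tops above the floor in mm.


A bed frame. The slat-top height is 433 mm.

Four posts, four rails, and a row of slats — a bed frame. Slats sit on the rails at z = 265 + 151 = 416; with slat thickness 17, the top is 433 mm.


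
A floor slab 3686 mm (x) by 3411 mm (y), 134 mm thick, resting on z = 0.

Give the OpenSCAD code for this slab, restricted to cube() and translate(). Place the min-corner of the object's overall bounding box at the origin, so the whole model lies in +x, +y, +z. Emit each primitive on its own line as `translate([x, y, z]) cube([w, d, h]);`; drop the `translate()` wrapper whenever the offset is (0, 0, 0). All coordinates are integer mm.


cube([3686, 3411, 134]);


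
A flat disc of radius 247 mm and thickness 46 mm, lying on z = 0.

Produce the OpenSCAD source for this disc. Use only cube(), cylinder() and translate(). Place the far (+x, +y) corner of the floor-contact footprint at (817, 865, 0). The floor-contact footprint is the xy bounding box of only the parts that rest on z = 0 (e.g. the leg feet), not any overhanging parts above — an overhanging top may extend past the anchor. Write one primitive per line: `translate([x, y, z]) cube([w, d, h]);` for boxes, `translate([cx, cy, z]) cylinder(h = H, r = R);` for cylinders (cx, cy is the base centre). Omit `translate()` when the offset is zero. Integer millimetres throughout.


translate([570, 618, 0]) cylinder(h = 46, r = 247);


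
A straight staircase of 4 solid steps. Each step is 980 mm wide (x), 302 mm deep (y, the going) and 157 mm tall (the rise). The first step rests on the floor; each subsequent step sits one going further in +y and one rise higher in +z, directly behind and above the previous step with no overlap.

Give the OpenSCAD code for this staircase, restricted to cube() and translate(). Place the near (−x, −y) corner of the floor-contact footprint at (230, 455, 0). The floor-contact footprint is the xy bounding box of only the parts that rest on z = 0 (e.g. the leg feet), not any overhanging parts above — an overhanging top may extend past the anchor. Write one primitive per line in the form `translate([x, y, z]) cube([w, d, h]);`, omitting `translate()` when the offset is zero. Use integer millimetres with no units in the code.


translate([230, 455, 0]) cube([980, 302, 157]);
translate([230, 757, 157]) cube([980, 302, 157]);
translate([230, 1059, 314]) cube([980, 302, 157]);
translate([230, 1361, 471]) cube([980, 302, 157]);


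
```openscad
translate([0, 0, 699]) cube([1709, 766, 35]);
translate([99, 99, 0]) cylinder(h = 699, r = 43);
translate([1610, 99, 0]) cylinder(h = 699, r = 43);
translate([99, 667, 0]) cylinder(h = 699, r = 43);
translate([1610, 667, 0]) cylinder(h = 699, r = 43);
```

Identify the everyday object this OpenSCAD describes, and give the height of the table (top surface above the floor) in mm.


A table. The table height is 734 mm.

A 1709×766×35 slab sits at z = 699 on four Ø86 mm round legs — a table. The top surface is at 699 + 35 = 734 mm.


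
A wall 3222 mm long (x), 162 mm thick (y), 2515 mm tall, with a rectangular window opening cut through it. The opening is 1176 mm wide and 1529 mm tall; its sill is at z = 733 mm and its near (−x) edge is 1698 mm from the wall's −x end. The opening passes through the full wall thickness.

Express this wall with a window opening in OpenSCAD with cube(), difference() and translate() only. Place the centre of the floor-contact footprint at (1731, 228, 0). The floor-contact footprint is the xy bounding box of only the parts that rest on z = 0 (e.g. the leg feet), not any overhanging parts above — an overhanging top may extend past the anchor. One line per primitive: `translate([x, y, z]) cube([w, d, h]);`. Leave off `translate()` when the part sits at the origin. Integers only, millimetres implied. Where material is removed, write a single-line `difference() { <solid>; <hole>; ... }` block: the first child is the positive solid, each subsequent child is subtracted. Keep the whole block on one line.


difference() { translate([120, 147, 0]) cube([3222, 162, 2515]); translate([1818, 147, 733]) cube([1176, 162, 1529]); }


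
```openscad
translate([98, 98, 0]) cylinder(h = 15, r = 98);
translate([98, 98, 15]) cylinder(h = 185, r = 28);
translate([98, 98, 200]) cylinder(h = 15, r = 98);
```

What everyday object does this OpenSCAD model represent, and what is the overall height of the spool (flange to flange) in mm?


A spool. The overall height is 215 mm.

Three coaxial cylinders, large–small–large — a spool. Two 15 mm flanges and a 185 mm core give 15 + 185 + 15 = 215 mm.


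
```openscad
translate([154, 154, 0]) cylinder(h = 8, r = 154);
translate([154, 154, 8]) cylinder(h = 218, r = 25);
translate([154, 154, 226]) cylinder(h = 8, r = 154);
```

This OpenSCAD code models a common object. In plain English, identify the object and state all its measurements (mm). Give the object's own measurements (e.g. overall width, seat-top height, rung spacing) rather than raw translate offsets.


A spool: two coaxial disc flanges of radius 154 mm and thickness 8 mm, joined by a core cylinder of radius 25 mm and height 218 mm. The lower flange rests on z = 0 and the three cylinders share a vertical axis.


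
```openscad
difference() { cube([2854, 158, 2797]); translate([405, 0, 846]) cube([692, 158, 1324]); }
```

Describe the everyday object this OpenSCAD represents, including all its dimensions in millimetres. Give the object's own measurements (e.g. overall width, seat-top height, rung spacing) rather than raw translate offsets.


A wall 2854 mm long (x), 158 mm thick (y), 2797 mm tall, with a rectangular window opening cut through it. The opening is 692 mm wide and 1324 mm tall; its sill is at z = 846 mm and its near (−x) edge is 405 mm from the wall's −x end. The opening passes through the full wall thickness.
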